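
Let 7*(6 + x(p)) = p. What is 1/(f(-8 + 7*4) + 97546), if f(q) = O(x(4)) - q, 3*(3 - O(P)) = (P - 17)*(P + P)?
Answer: 147/14324831 ≈ 1.0262e-5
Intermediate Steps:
x(p) = -6 + p/7
O(P) = 3 - 2*P*(-17 + P)/3 (O(P) = 3 - (P - 17)*(P + P)/3 = 3 - (-17 + P)*2*P/3 = 3 - 2*P*(-17 + P)/3)
f(q) = -11491/147 - q (f(q) = (3 - 2*(-6 + (⅐)*4)²/3 + 34*(-6 + (⅐)*4)/3) - q = (3 - 2*(-6 + 4/7)²/3 + 34*(-6 + 4/7)/3) - q = (3 - 2*(-38/7)²/3 + (34/3)*(-38/7)) - q = (3 - ⅔*1444/49 - 1292/21) - q = (3 - 2888/147 - 1292/21) - q = -11491/147 - q)
1/(f(-8 + 7*4) + 97546) = 1/((-11491/147 - (-8 + 7*4)) + 97546) = 1/((-11491/147 - (-8 + 28)) + 97546) = 1/((-11491/147 - 1*20) + 97546) = 1/((-11491/147 - 20) + 97546) = 1/(-14431/147 + 97546) = 1/(14324831/147) = 147/14324831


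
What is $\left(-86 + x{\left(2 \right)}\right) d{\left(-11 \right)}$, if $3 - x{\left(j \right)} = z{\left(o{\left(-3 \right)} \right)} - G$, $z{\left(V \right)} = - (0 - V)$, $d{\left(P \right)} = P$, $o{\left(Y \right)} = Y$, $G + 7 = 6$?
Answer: $891$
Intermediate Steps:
$G = -1$ ($G = -7 + 6 = -1$)
$z{\left(V \right)} = V$ ($z{\left(V \right)} = - \left(-1\right) V = V$)
$x{\left(j \right)} = 5$ ($x{\left(j \right)} = 3 - \left(-3 - -1\right) = 3 - \left(-3 + 1\right) = 3 - -2 = 3 + 2 = 5$)
$\left(-86 + x{\left(2 \right)}\right) d{\left(-11 \right)} = \left(-86 + 5\right) \left(-11\right) = \left(-81\right) \left(-11\right) = 891$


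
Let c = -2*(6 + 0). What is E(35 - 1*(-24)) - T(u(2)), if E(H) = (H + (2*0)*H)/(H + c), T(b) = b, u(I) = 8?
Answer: -317/47 ≈ -6.7447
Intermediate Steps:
c = -12 (c = -2*6 = -12)
E(H) = H/(-12 + H) (E(H) = (H + (2*0)*H)/(H - 12) = (H + 0*H)/(-12 + H) = (H + 0)/(-12 + H) = H/(-12 + H))
E(35 - 1*(-24)) - T(u(2)) = (35 - 1*(-24))/(-12 + (35 - 1*(-24))) - 1*8 = (35 + 24)/(-12 + (35 + 24)) - 8 = 59/(-12 + 59) - 8 = 59/47 - 8 = -317/47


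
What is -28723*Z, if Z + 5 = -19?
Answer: 689352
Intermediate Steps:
Z = -24 (Z = -5 - 19 = -24)
-28723*Z = -28723*(-24) = 689352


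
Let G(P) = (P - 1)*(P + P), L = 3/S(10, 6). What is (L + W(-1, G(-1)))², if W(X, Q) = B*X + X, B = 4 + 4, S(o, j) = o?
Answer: 7569/100 ≈ 75.690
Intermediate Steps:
L = 3/10 ≈ 0.30000
B = 8
G(P) = 2*P*(-1 + P) (G(P) = (-1 + P)*(2*P) = 2*P*(-1 + P))
W(X, Q) = 9*X (W(X, Q) = 8*X + X = 9*X)
(L + W(-1, G(-1)))² = (3/10 + 9*(-1))² = (3/10 - 9)² = (-87/10)² = 7569/100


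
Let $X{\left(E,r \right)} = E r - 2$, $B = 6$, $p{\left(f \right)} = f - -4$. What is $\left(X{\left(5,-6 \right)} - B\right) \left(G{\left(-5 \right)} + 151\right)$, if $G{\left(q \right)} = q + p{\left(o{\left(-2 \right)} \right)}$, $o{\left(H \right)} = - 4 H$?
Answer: $-6004$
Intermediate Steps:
$p{\left(f \right)} = 4 + f$ ($p{\left(f \right)} = f + 4 = 4 + f$)
$G{\left(q \right)} = 12 + q$ ($G{\left(q \right)} = q + \left(4 - -8\right) = q + \left(4 + 8\right) = q + 12 = 12 + q$)
$X{\left(E,r \right)} = -2 + E r$
$\left(X{\left(5,-6 \right)} - B\right) \left(G{\left(-5 \right)} + 151\right) = \left(\left(-2 + 5 \left(-6\right)\right) - 6\right) \left(\left(12 - 5\right) + 151\right) = \left(\left(-2 - 30\right) - 6\right) \left(7 + 151\right) = \left(-32 - 6\right) 158 = \left(-38\right) 158 = -6004$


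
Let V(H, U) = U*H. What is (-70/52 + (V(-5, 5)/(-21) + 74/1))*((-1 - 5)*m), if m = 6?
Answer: -241914/91 ≈ -2658.4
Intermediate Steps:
V(H, U) = H*U
(-70/52 + (V(-5, 5)/(-21) + 74/1))*((-1 - 5)*m) = (-70/52 + (-5*5/(-21) + 74/1))*((-1 - 5)*6) = (-70*1/52 + (-25*(-1/21) + 74*1))*(-6*6) = (-35/26 + (25/21 + 74))*(-36) = (-35/26 + 1579/21)*(-36) = (40319/546)*(-36) = -241914/91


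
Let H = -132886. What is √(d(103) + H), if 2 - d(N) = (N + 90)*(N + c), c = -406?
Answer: I*√74405 ≈ 272.77*I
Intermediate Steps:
d(N) = 2 - (-406 + N)*(90 + N) (d(N) = 2 - (N + 90)*(N - 406) = 2 - (90 + N)*(-406 + N) = 2 - (-406 + N)*(90 + N))
√(d(103) + H) = √((36542 - 1*103² + 316*103) - 132886) = √((36542 - 1*10609 + 32548) - 132886) = √((36542 - 10609 + 32548) - 132886) = √(58481 - 132886) = √(-74405) = I*√74405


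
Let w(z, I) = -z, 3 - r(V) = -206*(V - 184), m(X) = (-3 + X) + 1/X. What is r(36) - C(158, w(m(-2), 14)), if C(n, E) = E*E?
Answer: -122061/4 ≈ -30515.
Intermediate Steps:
m(X) = -3 + X + 1/X
r(V) = -37901 + 206*V (r(V) = 3 - (-206)*(V - 184) = 3 - (-206)*(-184 + V) = 3 - (37904 - 206*V) = 3 + (-37904 + 206*V) = -37901 + 206*V)
C(n, E) = E²
r(36) - C(158, w(m(-2), 14)) = (-37901 + 206*36) - (-(-3 - 2 + 1/(-2)))² = (-37901 + 7416) - (-(-3 - 2 - ½))² = -30485 - (-1*(-11/2))² = -30485 - (11/2)² = -30485 - 1*121/4 = -30485 - 121/4 = -122061/4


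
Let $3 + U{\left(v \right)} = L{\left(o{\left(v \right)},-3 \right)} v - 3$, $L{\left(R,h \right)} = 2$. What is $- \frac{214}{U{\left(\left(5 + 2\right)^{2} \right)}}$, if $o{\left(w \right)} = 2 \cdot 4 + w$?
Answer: $- \frac{107}{46} \approx -2.3261$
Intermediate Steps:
$o{\left(w \right)} = 8 + w$
$U{\left(v \right)} = -6 + 2 v$ ($U{\left(v \right)} = -3 + \left(2 v - 3\right) = -3 + \left(-3 + 2 v\right) = -6 + 2 v$)
$- \frac{214}{U{\left(\left(5 + 2\right)^{2} \right)}} = - \frac{214}{-6 + 2 \left(5 + 2\right)^{2}} = - \frac{214}{-6 + 2 \cdot 7^{2}} = - \frac{214}{-6 + 2 \cdot 49} = - \frac{214}{-6 + 98} = - \frac{214}{92} = \left(-214\right) \frac{1}{92} = - \frac{107}{46}$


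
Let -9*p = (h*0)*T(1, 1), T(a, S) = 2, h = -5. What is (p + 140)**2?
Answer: 19600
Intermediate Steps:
p = 0 (p = -(-5*0)*2/9 = -0*2 = -1/9*0 = 0)
(p + 140)**2 = (0 + 140)**2 = 140**2 = 19600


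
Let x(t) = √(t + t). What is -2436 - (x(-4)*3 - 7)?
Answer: -2429 - 6*I*√2 ≈ -2429.0 - 8.4853*I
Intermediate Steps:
x(t) = √2*√t (x(t) = √(2*t) = √2*√t)
-2436 - (x(-4)*3 - 7) = -2436 - ((√2*√(-4))*3 - 7) = -2436 - ((√2*(2*I))*3 - 7) = -2436 - ((2*I*√2)*3 - 7) = -2436 - (6*I*√2 - 7) = -2436 - (-7 + 6*I*√2) = -2436 + (7 - 6*I*√2) = -2429 - 6*I*√2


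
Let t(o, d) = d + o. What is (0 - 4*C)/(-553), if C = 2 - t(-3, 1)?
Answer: 16/553 ≈ 0.028933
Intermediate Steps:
C = 4 (C = 2 - (1 - 3) = 2 - 1*(-2) = 2 + 2 = 4)
(0 - 4*C)/(-553) = (0 - 4*4)/(-553) = (0 - 16)*(-1/553) = -16*(-1/553) = 16/553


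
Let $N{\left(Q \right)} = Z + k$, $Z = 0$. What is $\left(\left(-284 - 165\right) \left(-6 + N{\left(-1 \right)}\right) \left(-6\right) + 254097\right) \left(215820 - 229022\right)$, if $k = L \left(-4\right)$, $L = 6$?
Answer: $-2287602954$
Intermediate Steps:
$k = -24$ ($k = 6 \left(-4\right) = -24$)
$N{\left(Q \right)} = -24$ ($N{\left(Q \right)} = 0 - 24 = -24$)
$\left(\left(-284 - 165\right) \left(-6 + N{\left(-1 \right)}\right) \left(-6\right) + 254097\right) \left(215820 - 229022\right) = \left(\left(-284 - 165\right) \left(-6 - 24\right) \left(-6\right) + 254097\right) \left(215820 - 229022\right) = \left(- 449 \left(\left(-30\right) \left(-6\right)\right) + 254097\right) \left(-13202\right) = \left(\left(-449\right) 180 + 254097\right) \left(-13202\right) = \left(-80820 + 254097\right) \left(-13202\right) = 173277 \left(-13202\right) = -2287602954$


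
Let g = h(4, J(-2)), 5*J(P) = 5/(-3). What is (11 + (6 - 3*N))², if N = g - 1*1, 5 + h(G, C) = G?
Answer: 529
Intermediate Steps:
J(P) = -⅓ (J(P) = (5/(-3))/5 = (5*(-⅓))/5 = (⅕)*(-5/3) = -⅓)
h(G, C) = -5 + G
g = -1 (g = -5 + 4 = -1)
N = -2 (N = -1 - 1*1 = -1 - 1 = -2)
(11 + (6 - 3*N))² = (11 + (6 - 3*(-2)))² = (11 + (6 + 6))² = (11 + 12)² = 23² = 529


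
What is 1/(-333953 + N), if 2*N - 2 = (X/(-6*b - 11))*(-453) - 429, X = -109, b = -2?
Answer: -1/309478 ≈ -3.2312e-6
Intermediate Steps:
N = 24475 (N = 1 + (-109/(-6*(-2) - 11)*(-453) - 429)/2 = 1 + (-109/(12 - 11)*(-453) - 429)/2 = 1 + (-109/1*(-453) - 429)/2 = 1 + (-109*1*(-453) - 429)/2 = 1 + (-109*(-453) - 429)/2 = 1 + (49377 - 429)/2 = 1 + (1/2)*48948 = 1 + 24474 = 24475)
1/(-333953 + N) = 1/(-333953 + 24475) = 1/(-309478) = -1/309478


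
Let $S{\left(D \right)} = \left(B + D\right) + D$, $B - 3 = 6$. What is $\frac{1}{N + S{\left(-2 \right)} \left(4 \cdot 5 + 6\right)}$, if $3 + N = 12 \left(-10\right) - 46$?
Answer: $- \frac{1}{39} \approx -0.025641$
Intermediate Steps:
$B = 9$ ($B = 3 + 6 = 9$)
$S{\left(D \right)} = 9 + 2 D$ ($S{\left(D \right)} = \left(9 + D\right) + D = 9 + 2 D$)
$N = -169$ ($N = -3 + \left(12 \left(-10\right) - 46\right) = -3 - 166 = -169$)
$\frac{1}{N + S{\left(-2 \right)} \left(4 \cdot 5 + 6\right)} = \frac{1}{-169 + \left(9 + 2 \left(-2\right)\right) \left(4 \cdot 5 + 6\right)} = \frac{1}{-169 + \left(9 - 4\right) \left(20 + 6\right)} = \frac{1}{-169 + 5 \cdot 26} = \frac{1}{-169 + 130} = \frac{1}{-39} = - \frac{1}{39}$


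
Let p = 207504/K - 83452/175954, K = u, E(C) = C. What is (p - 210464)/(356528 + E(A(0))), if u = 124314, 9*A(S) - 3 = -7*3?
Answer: -63938441041543/108312329206923 ≈ -0.59032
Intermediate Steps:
A(S) = -2 (A(S) = ⅓ + (-7*3)/9 = ⅓ + (⅑)*(-21) = ⅓ - 7/3 = -2)
K = 124314
p = 2178075574/1822795463 (p = 207504/124314 - 83452/175954 = 207504*(1/124314) - 83452*1/175954 = 34584/20719 - 41726/87977 = 2178075574/1822795463 ≈ 1.1949)
(p - 210464)/(356528 + E(A(0))) = (2178075574/1822795463 - 210464)/(356528 - 2) = -383630646249258/1822795463/356526 = -383630646249258/1822795463*1/356526 = -63938441041543/108312329206923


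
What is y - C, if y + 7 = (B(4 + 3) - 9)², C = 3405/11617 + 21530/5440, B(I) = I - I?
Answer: 440790231/6319648 ≈ 69.749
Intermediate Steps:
B(I) = 0
C = 26863721/6319648 (C = 3405*(1/11617) + 21530*(1/5440) = 3405/11617 + 2153/544 = 26863721/6319648 ≈ 4.2508)
y = 74 (y = -7 + (0 - 9)² = -7 + (-9)² = -7 + 81 = 74)
y - C = 74 - 1*26863721/6319648 = 74 - 26863721/6319648 = 440790231/6319648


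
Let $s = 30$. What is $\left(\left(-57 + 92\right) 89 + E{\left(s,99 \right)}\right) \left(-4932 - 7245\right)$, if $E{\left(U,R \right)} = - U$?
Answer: $-37566045$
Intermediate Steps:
$\left(\left(-57 + 92\right) 89 + E{\left(s,99 \right)}\right) \left(-4932 - 7245\right) = \left(\left(-57 + 92\right) 89 - 30\right) \left(-4932 - 7245\right) = \left(35 \cdot 89 - 30\right) \left(-12177\right) = \left(3115 - 30\right) \left(-12177\right) = 3085 \left(-12177\right) = -37566045$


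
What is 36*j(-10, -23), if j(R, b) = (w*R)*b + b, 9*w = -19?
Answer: -18308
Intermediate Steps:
w = -19/9 (w = (1/9)*(-19) = -19/9 ≈ -2.1111)
j(R, b) = b - 19*R*b/9 (j(R, b) = (-19*R/9)*b + b = -19*R*b/9 + b = b - 19*R*b/9)
36*j(-10, -23) = 36*((1/9)*(-23)*(9 - 19*(-10))) = 36*((1/9)*(-23)*(9 + 190)) = 36*((1/9)*(-23)*199) = 36*(-4577/9) = -18308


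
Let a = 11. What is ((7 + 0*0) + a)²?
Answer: 324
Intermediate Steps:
((7 + 0*0) + a)² = ((7 + 0*0) + 11)² = ((7 + 0) + 11)² = (7 + 11)² = 18² = 324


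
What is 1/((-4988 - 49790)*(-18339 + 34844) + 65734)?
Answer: -1/904045156 ≈ -1.1061e-9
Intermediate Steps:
1/((-4988 - 49790)*(-18339 + 34844) + 65734) = 1/(-54778*16505 + 65734) = 1/(-904110890 + 65734) = 1/(-904045156) = -1/904045156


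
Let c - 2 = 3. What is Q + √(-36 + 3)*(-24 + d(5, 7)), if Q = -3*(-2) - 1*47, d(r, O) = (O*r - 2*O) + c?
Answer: -41 + 2*I*√33 ≈ -41.0 + 11.489*I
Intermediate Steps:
c = 5 (c = 2 + 3 = 5)
d(r, O) = 5 - 2*O + O*r (d(r, O) = (O*r - 2*O) + 5 = (-2*O + O*r) + 5 = 5 - 2*O + O*r)
Q = -41 (Q = 6 - 47 = -41)
Q + √(-36 + 3)*(-24 + d(5, 7)) = -41 + √(-36 + 3)*(-24 + (5 - 2*7 + 7*5)) = -41 + √(-33)*(-24 + (5 - 14 + 35)) = -41 + (I*√33)*(-24 + 26) = -41 + (I*√33)*2 = -41 + 2*I*√33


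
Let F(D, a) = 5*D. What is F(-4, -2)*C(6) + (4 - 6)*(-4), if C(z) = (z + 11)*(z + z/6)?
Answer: -2372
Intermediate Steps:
C(z) = 7*z*(11 + z)/6 (C(z) = (11 + z)*(z + z*(⅙)) = (11 + z)*(z + z/6) = (11 + z)*(7*z/6) = 7*z*(11 + z)/6)
F(-4, -2)*C(6) + (4 - 6)*(-4) = (5*(-4))*((7/6)*6*(11 + 6)) + (4 - 6)*(-4) = -70*6*17/3 - 2*(-4) = -20*119 + 8 = -2380 + 8 = -2372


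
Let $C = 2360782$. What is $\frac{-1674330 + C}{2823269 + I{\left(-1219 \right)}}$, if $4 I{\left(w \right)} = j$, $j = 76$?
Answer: $\frac{13201}{54294} \approx 0.24314$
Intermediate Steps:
$I{\left(w \right)} = 19$ ($I{\left(w \right)} = \frac{1}{4} \cdot 76 = 19$)
$\frac{-1674330 + C}{2823269 + I{\left(-1219 \right)}} = \frac{-1674330 + 2360782}{2823269 + 19} = \frac{686452}{2823288} = 686452 \cdot \frac{1}{2823288} = \frac{13201}{54294}$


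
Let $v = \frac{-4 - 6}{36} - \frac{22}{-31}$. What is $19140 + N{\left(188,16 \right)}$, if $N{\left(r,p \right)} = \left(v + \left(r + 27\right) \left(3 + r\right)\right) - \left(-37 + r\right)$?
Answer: $\frac{33510373}{558} \approx 60054.0$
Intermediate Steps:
$v = \frac{241}{558}$ ($v = \left(-4 - 6\right) \frac{1}{36} - - \frac{22}{31} = \left(-10\right) \frac{1}{36} + \frac{22}{31} = - \frac{5}{18} + \frac{22}{31} = \frac{241}{558} \approx 0.4319$)
$N{\left(r,p \right)} = \frac{20887}{558} - r + \left(3 + r\right) \left(27 + r\right)$ ($N{\left(r,p \right)} = \left(\frac{241}{558} + \left(r + 27\right) \left(3 + r\right)\right) - \left(-37 + r\right) = \left(\frac{241}{558} + \left(27 + r\right) \left(3 + r\right)\right) - \left(-37 + r\right) = \left(\frac{241}{558} + \left(3 + r\right) \left(27 + r\right)\right) - \left(-37 + r\right) = \frac{20887}{558} - r + \left(3 + r\right) \left(27 + r\right)$)
$19140 + N{\left(188,16 \right)} = 19140 + \left(\frac{66085}{558} + 188^{2} + 29 \cdot 188\right) = 19140 + \left(\frac{66085}{558} + 35344 + 5452\right) = 19140 + \frac{22830253}{558} = \frac{33510373}{558}$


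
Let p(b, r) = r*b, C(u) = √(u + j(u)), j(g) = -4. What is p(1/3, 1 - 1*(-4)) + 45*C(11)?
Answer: 5/3 + 45*√7 ≈ 120.73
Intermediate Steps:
C(u) = √(-4 + u) (C(u) = √(u - 4) = √(-4 + u))
p(b, r) = b*r
p(1/3, 1 - 1*(-4)) + 45*C(11) = (1 - 1*(-4))/3 + 45*√(-4 + 11) = (1 + 4)/3 + 45*√7 = (⅓)*5 + 45*√7 = 5/3 + 45*√7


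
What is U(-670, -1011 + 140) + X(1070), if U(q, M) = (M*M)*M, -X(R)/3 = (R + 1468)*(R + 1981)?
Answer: -684006625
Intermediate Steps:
X(R) = -3*(1468 + R)*(1981 + R) (X(R) = -3*(R + 1468)*(R + 1981) = -3*(1468 + R)*(1981 + R))
U(q, M) = M³ (U(q, M) = M²*M = M³)
U(-670, -1011 + 140) + X(1070) = (-1011 + 140)³ + (-8724324 - 10347*1070 - 3*1070²) = (-871)³ + (-8724324 - 11071290 - 3*1144900) = -660776311 + (-8724324 - 11071290 - 3434700) = -660776311 - 23230314 = -684006625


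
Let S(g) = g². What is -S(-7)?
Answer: -49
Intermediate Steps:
-S(-7) = -1*(-7)² = -1*49 = -49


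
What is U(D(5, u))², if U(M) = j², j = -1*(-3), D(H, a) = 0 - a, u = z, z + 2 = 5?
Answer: 81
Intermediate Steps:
z = 3 (z = -2 + 5 = 3)
u = 3
D(H, a) = -a
j = 3
U(M) = 9 (U(M) = 3² = 9)
U(D(5, u))² = 9² = 81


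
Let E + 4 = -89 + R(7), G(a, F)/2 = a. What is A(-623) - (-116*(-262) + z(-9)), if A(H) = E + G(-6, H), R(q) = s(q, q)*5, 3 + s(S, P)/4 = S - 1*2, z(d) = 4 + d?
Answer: -30452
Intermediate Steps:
G(a, F) = 2*a
s(S, P) = -20 + 4*S (s(S, P) = -12 + 4*(S - 1*2) = -12 + 4*(S - 2) = -12 + 4*(-2 + S) = -12 + (-8 + 4*S) = -20 + 4*S)
R(q) = -100 + 20*q (R(q) = (-20 + 4*q)*5 = -100 + 20*q)
E = -53 (E = -4 + (-89 + (-100 + 20*7)) = -4 + (-89 + (-100 + 140)) = -4 + (-89 + 40) = -4 - 49 = -53)
A(H) = -65 (A(H) = -53 + 2*(-6) = -53 - 12 = -65)
A(-623) - (-116*(-262) + z(-9)) = -65 - (-116*(-262) + (4 - 9)) = -65 - (30392 - 5) = -65 - 1*30387 = -65 - 30387 = -30452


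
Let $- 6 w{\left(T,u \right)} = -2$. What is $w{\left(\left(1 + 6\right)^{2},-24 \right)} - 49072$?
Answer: $- \frac{147215}{3} \approx -49072.0$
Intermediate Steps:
$w{\left(T,u \right)} = \frac{1}{3}$ ($w{\left(T,u \right)} = \left(- \frac{1}{6}\right) \left(-2\right) = \frac{1}{3}$)
$w{\left(\left(1 + 6\right)^{2},-24 \right)} - 49072 = \frac{1}{3} - 49072 = - \frac{147215}{3}$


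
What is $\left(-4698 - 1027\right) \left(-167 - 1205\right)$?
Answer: $7854700$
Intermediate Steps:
$\left(-4698 - 1027\right) \left(-167 - 1205\right) = \left(-5725\right) \left(-1372\right) = 7854700$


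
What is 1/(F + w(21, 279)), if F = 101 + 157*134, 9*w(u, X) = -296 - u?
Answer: 9/189934 ≈ 4.7385e-5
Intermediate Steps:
w(u, X) = -296/9 - u/9 (w(u, X) = (-296 - u)/9 = -296/9 - u/9)
F = 21139 (F = 101 + 21038 = 21139)
1/(F + w(21, 279)) = 1/(21139 + (-296/9 - 1/9*21)) = 1/(21139 + (-296/9 - 7/3)) = 1/(21139 - 317/9) = 1/(189934/9) = 9/189934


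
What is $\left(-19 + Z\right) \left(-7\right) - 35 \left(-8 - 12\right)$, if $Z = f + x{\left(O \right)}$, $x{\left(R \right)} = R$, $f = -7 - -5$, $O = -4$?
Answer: $875$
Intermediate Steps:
$f = -2$ ($f = -7 + 5 = -2$)
$Z = -6$ ($Z = -2 - 4 = -6$)
$\left(-19 + Z\right) \left(-7\right) - 35 \left(-8 - 12\right) = \left(-19 - 6\right) \left(-7\right) - 35 \left(-8 - 12\right) = \left(-25\right) \left(-7\right) - 35 \left(-20\right) = 175 - -700 = 175 + 700 = 875$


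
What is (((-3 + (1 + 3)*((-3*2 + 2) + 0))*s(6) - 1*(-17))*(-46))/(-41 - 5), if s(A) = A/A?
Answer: -2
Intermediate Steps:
s(A) = 1
(((-3 + (1 + 3)*((-3*2 + 2) + 0))*s(6) - 1*(-17))*(-46))/(-41 - 5) = (((-3 + (1 + 3)*((-3*2 + 2) + 0))*1 - 1*(-17))*(-46))/(-41 - 5) = (((-3 + 4*((-6 + 2) + 0))*1 + 17)*(-46))/(-46) = (((-3 + 4*(-4 + 0))*1 + 17)*(-46))*(-1/46) = (((-3 + 4*(-4))*1 + 17)*(-46))*(-1/46) = (((-3 - 16)*1 + 17)*(-46))*(-1/46) = ((-19*1 + 17)*(-46))*(-1/46) = ((-19 + 17)*(-46))*(-1/46) = -2*(-46)*(-1/46) = 92*(-1/46) = -2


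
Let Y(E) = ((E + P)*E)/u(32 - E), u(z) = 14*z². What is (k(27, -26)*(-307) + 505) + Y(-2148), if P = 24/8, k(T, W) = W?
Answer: 28233763533/3326680 ≈ 8487.1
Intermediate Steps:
P = 3 (P = 24*(⅛) = 3)
Y(E) = E*(3 + E)/(14*(32 - E)²) (Y(E) = ((E + 3)*E)/((14*(32 - E)²)) = ((3 + E)*E)*(1/(14*(32 - E)²)) = (E*(3 + E))*(1/(14*(32 - E)²)) = E*(3 + E)/(14*(32 - E)²))
(k(27, -26)*(-307) + 505) + Y(-2148) = (-26*(-307) + 505) + (1/14)*(-2148)*(3 - 2148)/(-32 - 2148)² = (7982 + 505) + (1/14)*(-2148)*(-2145)/(-2180)² = 8487 + (1/14)*(-2148)*(1/4752400)*(-2145) = 8487 + 230373/3326680 = 28233763533/3326680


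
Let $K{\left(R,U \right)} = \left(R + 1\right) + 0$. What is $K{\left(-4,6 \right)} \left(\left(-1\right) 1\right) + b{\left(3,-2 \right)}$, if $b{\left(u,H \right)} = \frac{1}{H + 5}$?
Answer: $\frac{10}{3} \approx 3.3333$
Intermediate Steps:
$b{\left(u,H \right)} = \frac{1}{5 + H}$
$K{\left(R,U \right)} = 1 + R$ ($K{\left(R,U \right)} = \left(1 + R\right) + 0 = 1 + R$)
$K{\left(-4,6 \right)} \left(\left(-1\right) 1\right) + b{\left(3,-2 \right)} = \left(1 - 4\right) \left(\left(-1\right) 1\right) + \frac{1}{5 - 2} = \left(-3\right) \left(-1\right) + \frac{1}{3} = 3 + \frac{1}{3} = \frac{10}{3}$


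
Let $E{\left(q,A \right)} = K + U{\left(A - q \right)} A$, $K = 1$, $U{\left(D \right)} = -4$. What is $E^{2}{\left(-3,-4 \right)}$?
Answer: $289$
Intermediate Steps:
$E{\left(q,A \right)} = 1 - 4 A$
$E^{2}{\left(-3,-4 \right)} = \left(1 - -16\right)^{2} = \left(1 + 16\right)^{2} = 17^{2} = 289$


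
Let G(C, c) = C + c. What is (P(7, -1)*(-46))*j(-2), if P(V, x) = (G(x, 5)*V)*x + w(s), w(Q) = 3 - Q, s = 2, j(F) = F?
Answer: -2484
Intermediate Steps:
P(V, x) = 1 + V*x*(5 + x) (P(V, x) = ((x + 5)*V)*x + (3 - 1*2) = ((5 + x)*V)*x + (3 - 2) = (V*(5 + x))*x + 1 = V*x*(5 + x) + 1 = 1 + V*x*(5 + x))
(P(7, -1)*(-46))*j(-2) = ((1 + 7*(-1)*(5 - 1))*(-46))*(-2) = ((1 + 7*(-1)*4)*(-46))*(-2) = ((1 - 28)*(-46))*(-2) = -27*(-46)*(-2) = 1242*(-2) = -2484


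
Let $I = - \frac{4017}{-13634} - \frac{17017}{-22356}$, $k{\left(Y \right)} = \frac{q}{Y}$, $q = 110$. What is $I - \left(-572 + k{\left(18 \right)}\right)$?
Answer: $\frac{86402855719}{152400852} \approx 566.94$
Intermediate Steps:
$k{\left(Y \right)} = \frac{110}{Y}$
$I = \frac{160906915}{152400852}$ ($I = \left(-4017\right) \left(- \frac{1}{13634}\right) - - \frac{17017}{22356} = \frac{4017}{13634} + \frac{17017}{22356} = \frac{160906915}{152400852} \approx 1.0558$)
$I - \left(-572 + k{\left(18 \right)}\right) = \frac{160906915}{152400852} + \left(572 - \frac{110}{18}\right) = \frac{160906915}{152400852} + \left(572 - 110 \cdot \frac{1}{18}\right) = \frac{160906915}{152400852} + \left(572 - \frac{55}{9}\right) = \frac{160906915}{152400852} + \frac{5093}{9} = \frac{86402855719}{152400852}$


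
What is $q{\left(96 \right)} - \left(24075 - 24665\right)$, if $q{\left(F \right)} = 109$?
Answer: $699$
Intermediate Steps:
$q{\left(96 \right)} - \left(24075 - 24665\right) = 109 - \left(24075 - 24665\right) = 109 - -590 = 109 + 590 = 699$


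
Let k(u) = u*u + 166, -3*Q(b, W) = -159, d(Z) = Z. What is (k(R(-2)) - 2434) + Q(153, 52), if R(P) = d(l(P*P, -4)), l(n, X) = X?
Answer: -2199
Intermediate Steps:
Q(b, W) = 53 (Q(b, W) = -⅓*(-159) = 53)
R(P) = -4
k(u) = 166 + u² (k(u) = u² + 166 = 166 + u²)
(k(R(-2)) - 2434) + Q(153, 52) = ((166 + (-4)²) - 2434) + 53 = ((166 + 16) - 2434) + 53 = (182 - 2434) + 53 = -2252 + 53 = -2199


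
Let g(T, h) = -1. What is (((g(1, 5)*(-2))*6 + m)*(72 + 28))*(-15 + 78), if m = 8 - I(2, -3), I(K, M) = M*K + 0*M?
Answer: 163800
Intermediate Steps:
I(K, M) = K*M (I(K, M) = K*M + 0 = K*M)
m = 14 (m = 8 - 2*(-3) = 8 - 1*(-6) = 8 + 6 = 14)
(((g(1, 5)*(-2))*6 + m)*(72 + 28))*(-15 + 78) = ((-1*(-2)*6 + 14)*(72 + 28))*(-15 + 78) = ((2*6 + 14)*100)*63 = ((12 + 14)*100)*63 = (26*100)*63 = 2600*63 = 163800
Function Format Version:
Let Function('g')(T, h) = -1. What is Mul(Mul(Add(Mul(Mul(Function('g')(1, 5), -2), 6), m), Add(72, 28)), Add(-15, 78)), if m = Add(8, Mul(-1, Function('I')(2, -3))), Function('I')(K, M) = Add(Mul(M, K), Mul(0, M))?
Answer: 163800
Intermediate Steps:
Function('I')(K, M) = Mul(K, M) (Function('I')(K, M) = Add(Mul(K, M), 0) = Mul(K, M))
m = 14 (m = Add(8, Mul(-1, Mul(2, -3))) = Add(8, Mul(-1, -6)) = Add(8, 6) = 14)
Mul(Mul(Add(Mul(Mul(Function('g')(1, 5), -2), 6), m), Add(72, 28)), Add(-15, 78)) = Mul(Mul(Add(Mul(Mul(-1, -2), 6), 14), Add(72, 28)), Add(-15, 78)) = Mul(Mul(Add(Mul(2, 6), 14), 100), 63) = Mul(Mul(Add(12, 14), 100), 63) = Mul(Mul(26, 100), 63) = Mul(2600, 63) = 163800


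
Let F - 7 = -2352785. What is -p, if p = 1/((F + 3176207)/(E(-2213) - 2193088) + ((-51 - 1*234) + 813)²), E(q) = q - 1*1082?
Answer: -129199/36018565579 ≈ -3.5870e-6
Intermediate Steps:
F = -2352778 (F = 7 - 2352785 = -2352778)
E(q) = -1082 + q (E(q) = q - 1082 = -1082 + q)
p = 129199/36018565579 (p = 1/((-2352778 + 3176207)/((-1082 - 2213) - 2193088) + ((-51 - 1*234) + 813)²) = 1/(823429/(-3295 - 2193088) + ((-51 - 234) + 813)²) = 1/(823429/(-2196383) + (-285 + 813)²) = 1/(823429*(-1/2196383) + 528²) = 1/(-48437/129199 + 278784) = 1/(36018565579/129199) = 129199/36018565579 ≈ 3.5870e-6)
-p = -1*129199/36018565579 = -129199/36018565579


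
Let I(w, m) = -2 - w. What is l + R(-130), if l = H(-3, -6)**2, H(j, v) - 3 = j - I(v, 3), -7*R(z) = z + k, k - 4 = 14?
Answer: 32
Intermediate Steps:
k = 18 (k = 4 + 14 = 18)
R(z) = -18/7 - z/7 (R(z) = -(z + 18)/7 = -(18 + z)/7 = -18/7 - z/7)
H(j, v) = 5 + j + v (H(j, v) = 3 + (j - (-2 - v)) = 3 + (j + (2 + v)) = 3 + (2 + j + v) = 5 + j + v)
l = 16 (l = (5 - 3 - 6)**2 = (-4)**2 = 16)
l + R(-130) = 16 + (-18/7 - 1/7*(-130)) = 16 + (-18/7 + 130/7) = 16 + 16 = 32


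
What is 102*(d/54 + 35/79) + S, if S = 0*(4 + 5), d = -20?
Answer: 5270/711 ≈ 7.4121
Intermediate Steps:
S = 0 (S = 0*9 = 0)
102*(d/54 + 35/79) + S = 102*(-20/54 + 35/79) + 0 = 102*(-20*1/54 + 35*(1/79)) + 0 = 102*(-10/27 + 35/79) + 0 = 102*(155/2133) + 0 = 5270/711 + 0 = 5270/711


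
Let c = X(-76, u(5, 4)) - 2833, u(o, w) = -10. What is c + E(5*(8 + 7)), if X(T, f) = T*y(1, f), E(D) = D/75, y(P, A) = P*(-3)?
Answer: -2604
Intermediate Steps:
y(P, A) = -3*P
E(D) = D/75 (E(D) = D*(1/75) = D/75)
X(T, f) = -3*T (X(T, f) = T*(-3*1) = T*(-3) = -3*T)
c = -2605 (c = -3*(-76) - 2833 = 228 - 2833 = -2605)
c + E(5*(8 + 7)) = -2605 + (5*(8 + 7))/75 = -2605 + (5*15)/75 = -2605 + (1/75)*75 = -2605 + 1 = -2604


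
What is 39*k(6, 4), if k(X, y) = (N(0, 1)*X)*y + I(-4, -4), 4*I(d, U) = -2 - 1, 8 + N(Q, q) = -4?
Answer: -45045/4 ≈ -11261.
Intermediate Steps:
N(Q, q) = -12 (N(Q, q) = -8 - 4 = -12)
I(d, U) = -3/4 (I(d, U) = (-2 - 1)/4 = (1/4)*(-3) = -3/4)
k(X, y) = -3/4 - 12*X*y (k(X, y) = (-12*X)*y - 3/4 = -12*X*y - 3/4 = -3/4 - 12*X*y)
39*k(6, 4) = 39*(-3/4 - 12*6*4) = 39*(-3/4 - 288) = 39*(-1155/4) = -45045/4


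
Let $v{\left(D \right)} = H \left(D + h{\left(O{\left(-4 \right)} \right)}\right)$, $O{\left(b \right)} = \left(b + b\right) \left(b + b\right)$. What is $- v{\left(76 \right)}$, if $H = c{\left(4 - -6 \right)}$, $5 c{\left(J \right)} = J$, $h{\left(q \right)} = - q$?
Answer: $-24$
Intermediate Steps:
$O{\left(b \right)} = 4 b^{2}$ ($O{\left(b \right)} = 2 b 2 b = 4 b^{2}$)
$c{\left(J \right)} = \frac{J}{5}$
$H = 2$ ($H = \frac{4 - -6}{5} = \frac{4 + 6}{5} = \frac{1}{5} \cdot 10 = 2$)
$v{\left(D \right)} = -128 + 2 D$ ($v{\left(D \right)} = 2 \left(D - 4 \left(-4\right)^{2}\right) = 2 \left(D - 4 \cdot 16\right) = 2 \left(D - 64\right) = 2 \left(-64 + D\right) = -128 + 2 D$)
$- v{\left(76 \right)} = - (-128 + 2 \cdot 76) = - (-128 + 152) = \left(-1\right) 24 = -24$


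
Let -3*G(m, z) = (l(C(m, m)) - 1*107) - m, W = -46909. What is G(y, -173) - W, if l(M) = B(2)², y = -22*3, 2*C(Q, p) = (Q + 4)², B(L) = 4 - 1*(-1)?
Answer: 140743/3 ≈ 46914.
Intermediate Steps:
B(L) = 5 (B(L) = 4 + 1 = 5)
C(Q, p) = (4 + Q)²/2 (C(Q, p) = (Q + 4)²/2 = (4 + Q)²/2)
y = -66
l(M) = 25 (l(M) = 5² = 25)
G(m, z) = 82/3 + m/3 (G(m, z) = -((25 - 1*107) - m)/3 = -((25 - 107) - m)/3 = -(-82 - m)/3 = 82/3 + m/3)
G(y, -173) - W = (82/3 + (⅓)*(-66)) - 1*(-46909) = (82/3 - 22) + 46909 = 16/3 + 46909 = 140743/3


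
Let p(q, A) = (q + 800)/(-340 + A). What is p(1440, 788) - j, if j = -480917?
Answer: 480922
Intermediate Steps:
p(q, A) = (800 + q)/(-340 + A)
p(1440, 788) - j = (800 + 1440)/(-340 + 788) - 1*(-480917) = 2240/448 + 480917 = (1/448)*2240 + 480917 = 5 + 480917 = 480922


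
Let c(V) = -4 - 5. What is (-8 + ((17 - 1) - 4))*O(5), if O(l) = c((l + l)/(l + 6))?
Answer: -36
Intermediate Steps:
c(V) = -9
O(l) = -9
(-8 + ((17 - 1) - 4))*O(5) = (-8 + ((17 - 1) - 4))*(-9) = (-8 + (16 - 4))*(-9) = (-8 + 12)*(-9) = 4*(-9) = -36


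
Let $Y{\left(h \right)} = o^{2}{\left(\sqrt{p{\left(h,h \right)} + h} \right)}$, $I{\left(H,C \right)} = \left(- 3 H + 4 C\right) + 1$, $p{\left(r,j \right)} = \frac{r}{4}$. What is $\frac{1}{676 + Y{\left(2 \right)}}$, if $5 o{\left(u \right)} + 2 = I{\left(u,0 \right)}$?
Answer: $\frac{1692350}{1145619049} - \frac{300 \sqrt{10}}{1145619049} \approx 0.0014764$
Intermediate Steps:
$p{\left(r,j \right)} = \frac{r}{4}$ ($p{\left(r,j \right)} = r \frac{1}{4} = \frac{r}{4}$)
$I{\left(H,C \right)} = 1 - 3 H + 4 C$
$o{\left(u \right)} = - \frac{1}{5} - \frac{3 u}{5}$ ($o{\left(u \right)} = - \frac{2}{5} + \frac{1 - 3 u + 4 \cdot 0}{5} = - \frac{2}{5} + \frac{1 - 3 u + 0}{5} = - \frac{2}{5} + \frac{1 - 3 u}{5} = - \frac{2}{5} - \left(- \frac{1}{5} + \frac{3 u}{5}\right) = - \frac{1}{5} - \frac{3 u}{5}$)
$Y{\left(h \right)} = \left(- \frac{1}{5} - \frac{3 \sqrt{5} \sqrt{h}}{10}\right)^{2}$ ($Y{\left(h \right)} = \left(- \frac{1}{5} - \frac{3 \sqrt{\frac{h}{4} + h}}{5}\right)^{2} = \left(- \frac{1}{5} - \frac{3 \sqrt{\frac{5 h}{4}}}{5}\right)^{2} = \left(- \frac{1}{5} - \frac{3 \frac{\sqrt{5} \sqrt{h}}{2}}{5}\right)^{2} = \left(- \frac{1}{5} - \frac{3 \sqrt{5} \sqrt{h}}{10}\right)^{2}$)
$\frac{1}{676 + Y{\left(2 \right)}} = \frac{1}{676 + \frac{\left(2 + 3 \sqrt{5} \sqrt{2}\right)^{2}}{100}} = \frac{1}{676 + \frac{\left(2 + 3 \sqrt{10}\right)^{2}}{100}}$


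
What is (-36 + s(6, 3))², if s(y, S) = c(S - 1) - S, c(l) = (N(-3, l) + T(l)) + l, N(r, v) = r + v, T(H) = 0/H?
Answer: 1444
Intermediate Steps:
T(H) = 0
c(l) = -3 + 2*l (c(l) = ((-3 + l) + 0) + l = (-3 + l) + l = -3 + 2*l)
s(y, S) = -5 + S (s(y, S) = (-3 + 2*(S - 1)) - S = (-3 + 2*(-1 + S)) - S = (-3 + (-2 + 2*S)) - S = (-5 + 2*S) - S = -5 + S)
(-36 + s(6, 3))² = (-36 + (-5 + 3))² = (-36 - 2)² = (-38)² = 1444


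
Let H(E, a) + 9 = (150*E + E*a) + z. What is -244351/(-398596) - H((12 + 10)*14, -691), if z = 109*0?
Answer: 66421086003/398596 ≈ 1.6664e+5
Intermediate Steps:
z = 0
H(E, a) = -9 + 150*E + E*a (H(E, a) = -9 + ((150*E + E*a) + 0) = -9 + (150*E + E*a) = -9 + 150*E + E*a)
-244351/(-398596) - H((12 + 10)*14, -691) = -244351/(-398596) - (-9 + 150*((12 + 10)*14) + ((12 + 10)*14)*(-691)) = -244351*(-1/398596) - (-9 + 150*(22*14) + (22*14)*(-691)) = 244351/398596 - (-9 + 150*308 + 308*(-691)) = 244351/398596 - (-9 + 46200 - 212828) = 244351/398596 - 1*(-166637) = 244351/398596 + 166637 = 66421086003/398596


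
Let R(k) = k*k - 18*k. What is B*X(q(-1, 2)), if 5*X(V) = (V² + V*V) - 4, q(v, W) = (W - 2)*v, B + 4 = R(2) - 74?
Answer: 88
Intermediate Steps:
R(k) = k² - 18*k
B = -110 (B = -4 + (2*(-18 + 2) - 74) = -4 + (2*(-16) - 74) = -4 + (-32 - 74) = -4 - 106 = -110)
q(v, W) = v*(-2 + W) (q(v, W) = (-2 + W)*v = v*(-2 + W))
X(V) = -⅘ + 2*V²/5 (X(V) = ((V² + V*V) - 4)/5 = ((V² + V²) - 4)/5 = (2*V² - 4)/5 = (-4 + 2*V²)/5 = -⅘ + 2*V²/5)
B*X(q(-1, 2)) = -110*(-⅘ + 2*(-(-2 + 2))²/5) = -110*(-⅘ + 2*(-1*0)²/5) = -110*(-⅘ + (⅖)*0²) = -110*(-⅘ + (⅖)*0) = -110*(-⅘ + 0) = -110*(-⅘) = 88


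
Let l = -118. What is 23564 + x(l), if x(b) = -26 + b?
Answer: 23420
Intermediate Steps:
23564 + x(l) = 23564 + (-26 - 118) = 23564 - 144 = 23420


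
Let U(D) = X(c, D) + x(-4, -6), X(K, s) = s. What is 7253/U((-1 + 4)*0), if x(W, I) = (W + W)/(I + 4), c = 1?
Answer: 7253/4 ≈ 1813.3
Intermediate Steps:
x(W, I) = 2*W/(4 + I) (x(W, I) = (2*W)/(4 + I) = 2*W/(4 + I))
U(D) = 4 + D (U(D) = D + 2*(-4)/(4 - 6) = D + 2*(-4)/(-2) = D + 2*(-4)*(-½) = D + 4 = 4 + D)
7253/U((-1 + 4)*0) = 7253/(4 + (-1 + 4)*0) = 7253/(4 + 3*0) = 7253/(4 + 0) = 7253/4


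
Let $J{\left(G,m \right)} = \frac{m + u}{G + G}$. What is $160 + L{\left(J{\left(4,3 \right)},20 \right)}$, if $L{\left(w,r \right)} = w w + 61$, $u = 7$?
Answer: $\frac{3561}{16} \approx 222.56$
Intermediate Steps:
$J{\left(G,m \right)} = \frac{7 + m}{2 G}$ ($J{\left(G,m \right)} = \frac{m + 7}{G + G} = \frac{7 + m}{2 G}$)
$L{\left(w,r \right)} = 61 + w^{2}$ ($L{\left(w,r \right)} = w^{2} + 61 = 61 + w^{2}$)
$160 + L{\left(J{\left(4,3 \right)},20 \right)} = 160 + \left(61 + \left(\frac{7 + 3}{2 \cdot 4}\right)^{2}\right) = 160 + \left(61 + \left(\frac{1}{2} \cdot \frac{1}{4} \cdot 10\right)^{2}\right) = 160 + \left(61 + \left(\frac{5}{4}\right)^{2}\right) = 160 + \left(61 + \frac{25}{16}\right) = 160 + \frac{1001}{16} = \frac{3561}{16}$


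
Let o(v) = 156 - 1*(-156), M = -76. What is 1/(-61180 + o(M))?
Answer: -1/60868 ≈ -1.6429e-5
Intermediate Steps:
o(v) = 312 (o(v) = 156 + 156 = 312)
1/(-61180 + o(M)) = 1/(-61180 + 312) = 1/(-60868) = -1/60868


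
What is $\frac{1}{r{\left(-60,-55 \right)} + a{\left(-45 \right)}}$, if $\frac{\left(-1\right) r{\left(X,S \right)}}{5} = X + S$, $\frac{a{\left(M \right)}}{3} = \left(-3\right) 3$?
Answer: $\frac{1}{548} \approx 0.0018248$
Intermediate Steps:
$a{\left(M \right)} = -27$ ($a{\left(M \right)} = 3 \left(\left(-3\right) 3\right) = 3 \left(-9\right) = -27$)
$r{\left(X,S \right)} = - 5 S - 5 X$ ($r{\left(X,S \right)} = - 5 \left(X + S\right) = - 5 \left(S + X\right) = - 5 S - 5 X$)
$\frac{1}{r{\left(-60,-55 \right)} + a{\left(-45 \right)}} = \frac{1}{\left(\left(-5\right) \left(-55\right) - -300\right) - 27} = \frac{1}{\left(275 + 300\right) - 27} = \frac{1}{575 - 27} = \frac{1}{548}$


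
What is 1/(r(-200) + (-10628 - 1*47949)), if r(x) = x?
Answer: -1/58777 ≈ -1.7013e-5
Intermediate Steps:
1/(r(-200) + (-10628 - 1*47949)) = 1/(-200 + (-10628 - 1*47949)) = 1/(-200 + (-10628 - 47949)) = 1/(-200 - 58577) = 1/(-58777) = -1/58777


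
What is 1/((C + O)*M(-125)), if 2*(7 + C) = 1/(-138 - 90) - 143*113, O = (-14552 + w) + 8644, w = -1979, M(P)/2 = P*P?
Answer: -228/113811203125 ≈ -2.0033e-9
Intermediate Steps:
M(P) = 2*P² (M(P) = 2*(P*P) = 2*P²)
O = -7887 (O = (-14552 - 1979) + 8644 = -16531 + 8644 = -7887)
C = -3687445/456 (C = -7 + (1/(-138 - 90) - 143*113)/2 = -7 + (1/(-228) - 16159)/2 = -7 + (-1/228 - 16159)/2 = -7 + (½)*(-3684253/228) = -7 - 3684253/456 = -3687445/456 ≈ -8086.5)
1/((C + O)*M(-125)) = 1/((-3687445/456 - 7887)*((2*(-125)²))) = 1/((-7283917/456)*((2*15625))) = -456/7283917/31250 = -456/7283917*1/31250 = -228/113811203125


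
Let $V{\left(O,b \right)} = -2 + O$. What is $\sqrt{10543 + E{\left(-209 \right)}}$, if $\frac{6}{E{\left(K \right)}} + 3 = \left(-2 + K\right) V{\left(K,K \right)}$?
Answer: $\frac{4 \sqrt{326479208110}}{22259} \approx 102.68$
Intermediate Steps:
$E{\left(K \right)} = \frac{6}{-3 + \left(-2 + K\right)^{2}}$ ($E{\left(K \right)} = \frac{6}{-3 + \left(-2 + K\right) \left(-2 + K\right)} = \frac{6}{-3 + \left(-2 + K\right)^{2}}$)
$\sqrt{10543 + E{\left(-209 \right)}} = \sqrt{10543 + \frac{6}{1 + \left(-209\right)^{2} - -836}} = \sqrt{10543 + \frac{6}{1 + 43681 + 836}} = \sqrt{10543 + \frac{6}{44518}} = \sqrt{10543 + 6 \cdot \frac{1}{44518}} = \sqrt{10543 + \frac{3}{22259}} = \sqrt{\frac{234676640}{22259}} = \frac{4 \sqrt{326479208110}}{22259}$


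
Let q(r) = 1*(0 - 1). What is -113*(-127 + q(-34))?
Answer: 14464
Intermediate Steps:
q(r) = -1 (q(r) = 1*(-1) = -1)
-113*(-127 + q(-34)) = -113*(-127 - 1) = -113*(-128) = 14464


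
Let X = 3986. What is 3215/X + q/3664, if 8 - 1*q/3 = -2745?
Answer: 22350067/7302352 ≈ 3.0607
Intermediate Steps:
q = 8259 (q = 24 - 3*(-2745) = 24 + 8235 = 8259)
3215/X + q/3664 = 3215/3986 + 8259/3664 = 22350067/7302352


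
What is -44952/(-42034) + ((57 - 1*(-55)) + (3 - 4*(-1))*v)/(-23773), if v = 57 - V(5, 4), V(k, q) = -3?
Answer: 523140904/499637141 ≈ 1.0470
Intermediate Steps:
v = 60 (v = 57 - 1*(-3) = 57 + 3 = 60)
-44952/(-42034) + ((57 - 1*(-55)) + (3 - 4*(-1))*v)/(-23773) = -44952/(-42034) + ((57 - 1*(-55)) + (3 - 4*(-1))*60)/(-23773) = -44952*(-1/42034) + ((57 + 55) + (3 + 4)*60)*(-1/23773) = 22476/21017 + (112 + 7*60)*(-1/23773) = 22476/21017 + (112 + 420)*(-1/23773) = 22476/21017 + 532*(-1/23773) = 22476/21017 - 532/23773 = 523140904/499637141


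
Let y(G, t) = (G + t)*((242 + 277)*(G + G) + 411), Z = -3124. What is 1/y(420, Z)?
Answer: -1/1179947184 ≈ -8.4750e-10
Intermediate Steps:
y(G, t) = (411 + 1038*G)*(G + t) (y(G, t) = (G + t)*(519*(2*G) + 411) = (G + t)*(1038*G + 411) = (G + t)*(411 + 1038*G) = (411 + 1038*G)*(G + t))
1/y(420, Z) = 1/(411*420 + 411*(-3124) + 1038*420² + 1038*420*(-3124)) = 1/(172620 - 1283964 + 1038*176400 - 1361939040) = 1/(172620 - 1283964 + 183103200 - 1361939040) = 1/(-1179947184) = -1/1179947184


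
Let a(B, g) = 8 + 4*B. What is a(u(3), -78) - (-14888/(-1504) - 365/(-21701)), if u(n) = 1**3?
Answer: 8503275/4079788 ≈ 2.0842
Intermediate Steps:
u(n) = 1
a(u(3), -78) - (-14888/(-1504) - 365/(-21701)) = (8 + 4*1) - (-14888/(-1504) - 365/(-21701)) = (8 + 4) - (-14888*(-1/1504) - 365*(-1/21701)) = 12 - (1861/188 + 365/21701) = 12 - 1*40454181/4079788 = 12 - 40454181/4079788 = 8503275/4079788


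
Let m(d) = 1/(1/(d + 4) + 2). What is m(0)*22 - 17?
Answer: -65/9 ≈ -7.2222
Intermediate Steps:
m(d) = 1/(2 + 1/(4 + d)) (m(d) = 1/(1/(4 + d) + 2) = 1/(2 + 1/(4 + d)))
m(0)*22 - 17 = ((4 + 0)/(9 + 2*0))*22 - 17 = (4/(9 + 0))*22 - 17 = (4/9)*22 - 17 = 88/9 - 17 = -65/9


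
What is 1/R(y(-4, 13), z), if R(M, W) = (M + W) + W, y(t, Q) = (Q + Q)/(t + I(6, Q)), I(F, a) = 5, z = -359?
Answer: -1/692 ≈ -0.0014451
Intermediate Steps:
y(t, Q) = 2*Q/(5 + t) (y(t, Q) = (Q + Q)/(t + 5) = (2*Q)/(5 + t) = 2*Q/(5 + t))
R(M, W) = M + 2*W
1/R(y(-4, 13), z) = 1/(2*13/(5 - 4) + 2*(-359)) = 1/(2*13/1 - 718) = 1/(2*13*1 - 718) = 1/(26 - 718) = 1/(-692) = -1/692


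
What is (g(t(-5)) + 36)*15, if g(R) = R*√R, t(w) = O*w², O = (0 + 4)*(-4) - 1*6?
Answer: 540 - 41250*I*√22 ≈ 540.0 - 1.9348e+5*I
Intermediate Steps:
O = -22 (O = 4*(-4) - 6 = -16 - 6 = -22)
t(w) = -22*w²
g(R) = R^(3/2)
(g(t(-5)) + 36)*15 = ((-22*(-5)²)^(3/2) + 36)*15 = ((-22*25)^(3/2) + 36)*15 = ((-550)^(3/2) + 36)*15 = (-2750*I*√22 + 36)*15 = (36 - 2750*I*√22)*15 = 540 - 41250*I*√22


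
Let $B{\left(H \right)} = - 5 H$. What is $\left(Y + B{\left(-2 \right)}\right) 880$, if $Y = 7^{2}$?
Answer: $51920$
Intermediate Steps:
$Y = 49$
$\left(Y + B{\left(-2 \right)}\right) 880 = \left(49 - -10\right) 880 = \left(49 + 10\right) 880 = 59 \cdot 880 = 51920$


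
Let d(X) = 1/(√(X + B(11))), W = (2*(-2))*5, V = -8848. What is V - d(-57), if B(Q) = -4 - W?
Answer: -8848 + I*√41/41 ≈ -8848.0 + 0.15617*I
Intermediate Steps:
W = -20 (W = -4*5 = -20)
B(Q) = 16 (B(Q) = -4 - 1*(-20) = -4 + 20 = 16)
d(X) = (16 + X)^(-½) (d(X) = 1/(√(X + 16)) = 1/(√(16 + X)) = (16 + X)^(-½))
V - d(-57) = -8848 - 1/√(16 - 57) = -8848 - 1/√(-41) = -8848 - (-1)*I*√41/41 = -8848 + I*√41/41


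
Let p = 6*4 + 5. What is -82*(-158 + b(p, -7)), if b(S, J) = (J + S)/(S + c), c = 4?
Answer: 38704/3 ≈ 12901.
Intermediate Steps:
p = 29 (p = 24 + 5 = 29)
b(S, J) = (J + S)/(4 + S) (b(S, J) = (J + S)/(S + 4) = (J + S)/(4 + S))
-82*(-158 + b(p, -7)) = -82*(-158 + (-7 + 29)/(4 + 29)) = -82*(-158 + 22/33) = -82*(-158 + (1/33)*22) = -82*(-158 + ⅔) = -82*(-472/3) = 38704/3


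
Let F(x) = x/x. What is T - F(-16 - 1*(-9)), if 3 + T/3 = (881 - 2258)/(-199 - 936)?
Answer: -7219/1135 ≈ -6.3604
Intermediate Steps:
T = -6084/1135 (T = -9 + 3*((881 - 2258)/(-199 - 936)) = -9 + 3*(-1377/(-1135)) = -9 + 3*(-1377*(-1/1135)) = -9 + 3*(1377/1135) = -9 + 4131/1135 = -6084/1135 ≈ -5.3604)
F(x) = 1
T - F(-16 - 1*(-9)) = -6084/1135 - 1*1 = -6084/1135 - 1 = -7219/1135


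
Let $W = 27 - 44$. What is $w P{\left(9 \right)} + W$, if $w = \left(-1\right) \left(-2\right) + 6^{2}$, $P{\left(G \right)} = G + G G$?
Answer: $3403$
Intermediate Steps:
$P{\left(G \right)} = G + G^{2}$
$w = 38$ ($w = 2 + 36 = 38$)
$W = -17$
$w P{\left(9 \right)} + W = 38 \cdot 9 \left(1 + 9\right) - 17 = 38 \cdot 9 \cdot 10 - 17 = 38 \cdot 90 - 17 = 3420 - 17 = 3403$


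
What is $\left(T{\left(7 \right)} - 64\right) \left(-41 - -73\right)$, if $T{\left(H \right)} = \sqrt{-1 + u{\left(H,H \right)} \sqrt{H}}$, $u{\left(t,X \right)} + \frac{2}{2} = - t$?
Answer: $-2048 + 32 i \sqrt{1 + 8 \sqrt{7}} \approx -2048.0 + 150.66 i$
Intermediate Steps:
$u{\left(t,X \right)} = -1 - t$
$T{\left(H \right)} = \sqrt{-1 + \sqrt{H} \left(-1 - H\right)}$ ($T{\left(H \right)} = \sqrt{-1 + \left(-1 - H\right) \sqrt{H}} = \sqrt{-1 + \sqrt{H} \left(-1 - H\right)}$)
$\left(T{\left(7 \right)} - 64\right) \left(-41 - -73\right) = \left(\sqrt{-1 - \sqrt{7} \left(1 + 7\right)} - 64\right) \left(-41 - -73\right) = \left(\sqrt{-1 - \sqrt{7} \cdot 8} - 64\right) \left(-41 + 73\right) = \left(\sqrt{-1 - 8 \sqrt{7}} - 64\right) 32 = \left(-64 + \sqrt{-1 - 8 \sqrt{7}}\right) 32 = -2048 + 32 \sqrt{-1 - 8 \sqrt{7}}$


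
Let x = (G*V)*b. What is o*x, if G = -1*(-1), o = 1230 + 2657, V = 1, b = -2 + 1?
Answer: -3887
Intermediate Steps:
b = -1
o = 3887
G = 1
x = -1 (x = (1*1)*(-1) = 1*(-1) = -1)
o*x = 3887*(-1) = -3887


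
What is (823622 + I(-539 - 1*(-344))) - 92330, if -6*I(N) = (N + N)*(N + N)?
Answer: 705942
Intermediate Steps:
I(N) = -2*N²/3 (I(N) = -(N + N)*(N + N)/6 = -2*N*2*N/6 = -2*N²/3)
(823622 + I(-539 - 1*(-344))) - 92330 = (823622 - 2*(-539 - 1*(-344))²/3) - 92330 = (823622 - 2*(-539 + 344)²/3) - 92330 = (823622 - ⅔*(-195)²) - 92330 = (823622 - ⅔*38025) - 92330 = (823622 - 25350) - 92330 = 798272 - 92330 = 705942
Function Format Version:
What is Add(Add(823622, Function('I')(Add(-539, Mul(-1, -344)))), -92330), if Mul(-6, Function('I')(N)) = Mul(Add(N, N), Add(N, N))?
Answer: 705942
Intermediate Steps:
Function('I')(N) = Mul(Rational(-2, 3), Pow(N, 2)) (Function('I')(N) = Mul(Rational(-1, 6), Mul(Add(N, N), Add(N, N))) = Mul(Rational(-1, 6), Mul(Mul(2, N), Mul(2, N))) = Mul(Rational(-1, 6), Mul(4, Pow(N, 2))) = Mul(Rational(-2, 3), Pow(N, 2)))
Add(Add(823622, Function('I')(Add(-539, Mul(-1, -344)))), -92330) = Add(Add(823622, Mul(Rational(-2, 3), Pow(Add(-539, Mul(-1, -344)), 2))), -92330) = Add(Add(823622, Mul(Rational(-2, 3), Pow(Add(-539, 344), 2))), -92330) = Add(Add(823622, Mul(Rational(-2, 3), Pow(-195, 2))), -92330) = Add(Add(823622, Mul(Rational(-2, 3), 38025)), -92330) = Add(Add(823622, -25350), -92330) = Add(798272, -92330) = 705942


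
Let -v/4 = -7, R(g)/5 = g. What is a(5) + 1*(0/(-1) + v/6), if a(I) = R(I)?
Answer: 89/3 ≈ 29.667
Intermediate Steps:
R(g) = 5*g
v = 28 (v = -4*(-7) = 28)
a(I) = 5*I
a(5) + 1*(0/(-1) + v/6) = 5*5 + 1*(0/(-1) + 28/6) = 25 + 1*(0*(-1) + 28*(⅙)) = 25 + 1*(0 + 14/3) = 25 + 1*(14/3) = 25 + 14/3 = 89/3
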